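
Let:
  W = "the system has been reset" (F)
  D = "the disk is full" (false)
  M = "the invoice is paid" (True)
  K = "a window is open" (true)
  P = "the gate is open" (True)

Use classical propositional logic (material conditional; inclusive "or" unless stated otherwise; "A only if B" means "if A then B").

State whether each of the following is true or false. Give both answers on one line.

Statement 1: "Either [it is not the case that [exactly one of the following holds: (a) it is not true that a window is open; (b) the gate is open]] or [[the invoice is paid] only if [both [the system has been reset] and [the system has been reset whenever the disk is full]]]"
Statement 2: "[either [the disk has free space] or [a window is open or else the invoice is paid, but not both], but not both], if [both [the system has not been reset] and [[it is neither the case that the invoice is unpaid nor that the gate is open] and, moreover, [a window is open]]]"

Statement 1: In symbols: ~(~K xor P) | (M -> (W & (D -> W)))

~K = ~T = F
~K xor P = F xor T = T
~(~K xor P) = ~T = F
D -> W = F -> F = T
W & (D -> W) = F & T = F
M -> (W & (D -> W)) = T -> F = F
~(~K xor P) | (M -> (W & (D -> W))) = F | F = F
Thus Statement 1 is false.

Statement 2: In symbols: (~W & ((~M nor P) & K)) -> (~D xor (K xor M))

~W = ~F = T
~M = ~T = F
~M nor P = F nor T = F
(~M nor P) & K = F & T = F
~W & ((~M nor P) & K) = T & F = F
~D = ~F = T
K xor M = T xor T = F
~D xor (K xor M) = T xor F = T
(~W & ((~M nor P) & K)) -> (~D xor (K xor M)) = F -> T = T
Thus Statement 2 is true.

Statement 1 False; Statement 2 True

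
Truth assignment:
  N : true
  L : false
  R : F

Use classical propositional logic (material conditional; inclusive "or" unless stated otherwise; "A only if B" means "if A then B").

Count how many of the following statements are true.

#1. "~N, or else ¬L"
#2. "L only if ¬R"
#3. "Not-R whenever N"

3

#1: In symbols: not N or not L

not N = not True = False
not L = not False = True
not N or not L = False or True = True
Thus #1 is true.

#2: This is L -> not R.

not R = not False = True
L -> not R = False -> True = True
So #2 is true.

#3: This is N -> not R.

not R = not False = True
N -> not R = True -> True = True
Thus #3 is true.

3 of the 3 statements are true.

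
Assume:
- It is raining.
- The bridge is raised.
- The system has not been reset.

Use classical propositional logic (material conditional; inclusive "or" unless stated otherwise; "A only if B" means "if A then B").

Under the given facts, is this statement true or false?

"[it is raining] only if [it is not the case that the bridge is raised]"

Let H = "it is raining" (T), D = "the bridge is raised" (T).
In symbols: H -> ~D

~D = ~T = F
H -> ~D = T -> F = F

The statement is false.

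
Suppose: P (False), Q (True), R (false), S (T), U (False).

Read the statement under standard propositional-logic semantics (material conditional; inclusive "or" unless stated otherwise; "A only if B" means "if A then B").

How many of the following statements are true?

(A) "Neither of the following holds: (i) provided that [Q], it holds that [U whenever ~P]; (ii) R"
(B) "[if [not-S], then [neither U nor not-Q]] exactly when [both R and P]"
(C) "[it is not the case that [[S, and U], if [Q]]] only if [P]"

1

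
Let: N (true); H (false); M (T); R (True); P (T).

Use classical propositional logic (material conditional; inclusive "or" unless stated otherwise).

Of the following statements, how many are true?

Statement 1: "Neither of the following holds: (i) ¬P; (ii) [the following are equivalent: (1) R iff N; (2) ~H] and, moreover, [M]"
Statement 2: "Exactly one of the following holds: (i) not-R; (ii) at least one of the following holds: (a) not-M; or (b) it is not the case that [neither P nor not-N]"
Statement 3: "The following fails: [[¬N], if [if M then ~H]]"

2

Statement 1: In symbols: ¬P ↓ (((R ↔ N) ↔ ¬H) ∧ M)

¬P = ¬T = F
R ↔ N = T ↔ T = T
¬H = ¬F = T
(R ↔ N) ↔ ¬H = T ↔ T = T
((R ↔ N) ↔ ¬H) ∧ M = T ∧ T = T
¬P ↓ (((R ↔ N) ↔ ¬H) ∧ M) = F ↓ T = F
So Statement 1 is false.

Statement 2: In symbols: ¬R ⊕ (¬M ∨ ¬(P ↓ ¬N))

¬R = ¬T = F
¬M = ¬T = F
¬N = ¬T = F
P ↓ ¬N = T ↓ F = F
¬(P ↓ ¬N) = ¬F = T
¬M ∨ ¬(P ↓ ¬N) = F ∨ T = T
¬R ⊕ (¬M ∨ ¬(P ↓ ¬N)) = F ⊕ T = T
Thus Statement 2 is true.

Statement 3: In symbols: ¬((M → ¬H) → ¬N)

¬H = ¬F = T
M → ¬H = T → T = T
¬N = ¬T = F
(M → ¬H) → ¬N = T → F = F
¬((M → ¬H) → ¬N) = ¬F = T
So Statement 3 is true.

Count: 2.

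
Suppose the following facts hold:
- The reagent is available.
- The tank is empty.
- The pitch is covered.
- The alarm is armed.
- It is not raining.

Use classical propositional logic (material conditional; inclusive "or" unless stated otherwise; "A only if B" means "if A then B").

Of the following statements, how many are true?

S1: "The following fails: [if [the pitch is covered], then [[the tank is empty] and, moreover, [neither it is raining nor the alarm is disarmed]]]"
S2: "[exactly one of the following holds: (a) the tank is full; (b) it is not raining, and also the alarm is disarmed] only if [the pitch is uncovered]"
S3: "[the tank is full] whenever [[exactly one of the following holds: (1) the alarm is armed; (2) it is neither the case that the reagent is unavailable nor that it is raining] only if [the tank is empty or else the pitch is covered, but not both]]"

Let R = "the pitch is covered" (True), Q = "the tank is full" (False), U = "it is raining" (False), S = "the alarm is armed" (True), P = "the reagent is available" (True).

S1: This is not (R -> (not Q and (U nor not S))).

not Q = not False = True
not S = not True = False
U nor not S = False nor False = True
not Q and (U nor not S) = True and True = True
R -> (not Q and (U nor not S)) = True -> True = True
not (R -> (not Q and (U nor not S))) = not True = False
So S1 is false.

S2: Parsed as (Q xor (not U and not S)) -> not R

not U = not False = True
not S = not True = False
not U and not S = True and False = False
Q xor (not U and not S) = False xor False = False
not R = not True = False
(Q xor (not U and not S)) -> not R = False -> False = True
So S2 is true.

S3: In symbols: ((S xor (not P nor U)) -> (not Q xor R)) -> Q

not P = not True = False
not P nor U = False nor False = True
S xor (not P nor U) = True xor True = False
not Q = not False = True
not Q xor R = True xor True = False
(S xor (not P nor U)) -> (not Q xor R) = False -> False = True
((S xor (not P nor U)) -> (not Q xor R)) -> Q = True -> False = False
Hence S3 is false.

1 of the 3 statements is true (S2).

1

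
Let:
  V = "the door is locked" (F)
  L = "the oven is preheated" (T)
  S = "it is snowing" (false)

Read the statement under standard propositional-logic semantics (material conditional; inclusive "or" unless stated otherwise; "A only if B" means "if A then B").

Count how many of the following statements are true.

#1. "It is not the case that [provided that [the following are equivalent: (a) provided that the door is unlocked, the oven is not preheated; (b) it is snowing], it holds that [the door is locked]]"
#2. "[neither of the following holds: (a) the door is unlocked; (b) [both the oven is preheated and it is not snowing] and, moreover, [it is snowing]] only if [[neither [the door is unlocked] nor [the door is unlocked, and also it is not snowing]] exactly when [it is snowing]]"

#1: Formalization: ~(((~V -> ~L) <-> S) -> V)

~V = ~F = T
~L = ~T = F
~V -> ~L = T -> F = F
(~V -> ~L) <-> S = F <-> F = T
((~V -> ~L) <-> S) -> V = T -> F = F
~(((~V -> ~L) <-> S) -> V) = ~F = T
Thus #1 is true.

#2: Parsed as (~V nor ((L & ~S) & S)) -> ((~V nor (~V & ~S)) <-> S)

~V = ~F = T
~S = ~F = T
L & ~S = T & T = T
(L & ~S) & S = T & F = F
~V nor ((L & ~S) & S) = T nor F = F
~V = ~F = T
~V = ~F = T
~S = ~F = T
~V & ~S = T & T = T
~V nor (~V & ~S) = T nor T = F
(~V nor (~V & ~S)) <-> S = F <-> F = T
(~V nor ((L & ~S) & S)) -> ((~V nor (~V & ~S)) <-> S) = F -> T = T
Hence #2 is true.

True statements: 2 (#1, #2).

2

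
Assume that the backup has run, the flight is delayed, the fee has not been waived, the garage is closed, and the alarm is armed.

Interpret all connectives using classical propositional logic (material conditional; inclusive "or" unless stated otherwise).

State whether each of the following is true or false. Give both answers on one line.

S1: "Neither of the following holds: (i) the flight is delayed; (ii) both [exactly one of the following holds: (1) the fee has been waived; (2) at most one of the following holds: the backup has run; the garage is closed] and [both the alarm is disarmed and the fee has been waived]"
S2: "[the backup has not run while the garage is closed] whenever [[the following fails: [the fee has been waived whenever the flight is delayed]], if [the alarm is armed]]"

Let Q = "the flight is delayed" (True), R = "the fee has been waived" (False), P = "the backup has run" (True), S = "the garage is closed" (True), U = "the alarm is armed" (True).

S1: Parsed as Q nor ((R xor (P nand S)) and (not U and R))

P nand S = True nand True = False
R xor (P nand S) = False xor False = False
not U = not True = False
not U and R = False and False = False
(R xor (P nand S)) and (not U and R) = False and False = False
Q nor ((R xor (P nand S)) and (not U and R)) = True nor False = False
So S1 is false.

S2: In symbols: (U -> not (Q -> R)) -> (not P and S)

Q -> R = True -> False = False
not (Q -> R) = not False = True
U -> not (Q -> R) = True -> True = True
not P = not True = False
not P and S = False and True = False
(U -> not (Q -> R)) -> (not P and S) = True -> False = False
So S2 is false.

S1 False / S2 False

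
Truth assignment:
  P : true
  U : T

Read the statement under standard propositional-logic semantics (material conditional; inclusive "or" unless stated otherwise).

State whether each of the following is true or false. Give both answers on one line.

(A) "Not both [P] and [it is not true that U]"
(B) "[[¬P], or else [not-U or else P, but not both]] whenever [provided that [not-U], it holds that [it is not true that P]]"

(A) T / (B) T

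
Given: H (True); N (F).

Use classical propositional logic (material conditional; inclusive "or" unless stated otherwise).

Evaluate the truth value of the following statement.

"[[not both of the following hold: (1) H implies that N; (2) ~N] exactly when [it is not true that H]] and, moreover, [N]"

The statement is false.

Values: H=True, N=False.
In symbols: (((H -> N) nand not N) iff not H) and N

H -> N = True -> False = False
not N = not False = True
(H -> N) nand not N = False nand True = True
not H = not True = False
((H -> N) nand not N) iff not H = True iff False = False
(((H -> N) nand not N) iff not H) and N = False and False = False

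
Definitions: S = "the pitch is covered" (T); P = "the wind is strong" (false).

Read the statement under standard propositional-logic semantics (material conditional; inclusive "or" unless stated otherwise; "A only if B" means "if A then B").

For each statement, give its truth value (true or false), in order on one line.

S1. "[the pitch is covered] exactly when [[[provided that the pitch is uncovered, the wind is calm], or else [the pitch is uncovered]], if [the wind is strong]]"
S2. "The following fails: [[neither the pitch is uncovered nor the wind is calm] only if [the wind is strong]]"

S1: Parsed as S iff (P -> ((not S -> not P) or not S))

not S = not True = False
not P = not False = True
not S -> not P = False -> True = True
not S = not True = False
(not S -> not P) or not S = True or False = True
P -> ((not S -> not P) or not S) = False -> True = True
S iff (P -> ((not S -> not P) or not S)) = True iff True = True
So S1 is true.

S2: In symbols: not ((not S nor not P) -> P)

not S = not True = False
not P = not False = True
not S nor not P = False nor True = False
(not S nor not P) -> P = False -> False = True
not ((not S nor not P) -> P) = not True = False
Hence S2 is false.

S1 True; S2 False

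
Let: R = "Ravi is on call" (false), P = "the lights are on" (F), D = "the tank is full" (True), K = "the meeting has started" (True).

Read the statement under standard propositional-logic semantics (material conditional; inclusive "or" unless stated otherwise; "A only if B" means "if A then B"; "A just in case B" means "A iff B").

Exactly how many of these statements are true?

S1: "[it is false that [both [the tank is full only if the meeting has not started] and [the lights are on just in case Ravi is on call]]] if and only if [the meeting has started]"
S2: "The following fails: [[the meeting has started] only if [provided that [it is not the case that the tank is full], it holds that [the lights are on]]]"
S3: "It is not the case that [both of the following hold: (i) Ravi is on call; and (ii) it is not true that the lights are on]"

2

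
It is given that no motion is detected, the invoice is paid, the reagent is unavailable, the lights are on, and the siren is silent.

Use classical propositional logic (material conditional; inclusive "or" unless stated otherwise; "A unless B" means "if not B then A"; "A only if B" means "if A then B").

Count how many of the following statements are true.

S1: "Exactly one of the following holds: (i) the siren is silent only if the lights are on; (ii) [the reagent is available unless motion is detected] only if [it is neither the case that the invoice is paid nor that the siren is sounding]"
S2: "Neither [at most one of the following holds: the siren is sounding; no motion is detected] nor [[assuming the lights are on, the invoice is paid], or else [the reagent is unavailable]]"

0

Let R = "the siren is sounding" (F), K = "the lights are on" (T), D = "the reagent is available" (F), P = "motion is detected" (F), H = "the invoice is paid" (T).

S1: This is (¬R → K) ⊕ ((D ∨ P) → (H ↓ R)).

¬R = ¬F = T
¬R → K = T → T = T
D ∨ P = F ∨ F = F
H ↓ R = T ↓ F = F
(D ∨ P) → (H ↓ R) = F → F = T
(¬R → K) ⊕ ((D ∨ P) → (H ↓ R)) = T ⊕ T = F
So S1 is false.

S2: In symbols: (R ↑ ¬P) ↓ ((K → H) ∨ ¬D)

¬P = ¬F = T
R ↑ ¬P = F ↑ T = T
K → H = T → T = T
¬D = ¬F = T
(K → H) ∨ ¬D = T ∨ T = T
(R ↑ ¬P) ↓ ((K → H) ∨ ¬D) = T ↓ T = F
Hence S2 is false.

Count: 0.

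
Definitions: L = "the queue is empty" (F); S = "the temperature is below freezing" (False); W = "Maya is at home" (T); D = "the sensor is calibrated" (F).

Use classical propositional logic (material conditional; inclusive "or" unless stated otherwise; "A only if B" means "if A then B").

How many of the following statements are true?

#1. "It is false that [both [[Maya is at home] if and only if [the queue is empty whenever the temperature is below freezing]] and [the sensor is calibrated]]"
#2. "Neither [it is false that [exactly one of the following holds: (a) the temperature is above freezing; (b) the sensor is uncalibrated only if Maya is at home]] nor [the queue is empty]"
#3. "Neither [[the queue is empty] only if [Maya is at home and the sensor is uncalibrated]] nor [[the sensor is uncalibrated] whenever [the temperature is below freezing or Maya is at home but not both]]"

1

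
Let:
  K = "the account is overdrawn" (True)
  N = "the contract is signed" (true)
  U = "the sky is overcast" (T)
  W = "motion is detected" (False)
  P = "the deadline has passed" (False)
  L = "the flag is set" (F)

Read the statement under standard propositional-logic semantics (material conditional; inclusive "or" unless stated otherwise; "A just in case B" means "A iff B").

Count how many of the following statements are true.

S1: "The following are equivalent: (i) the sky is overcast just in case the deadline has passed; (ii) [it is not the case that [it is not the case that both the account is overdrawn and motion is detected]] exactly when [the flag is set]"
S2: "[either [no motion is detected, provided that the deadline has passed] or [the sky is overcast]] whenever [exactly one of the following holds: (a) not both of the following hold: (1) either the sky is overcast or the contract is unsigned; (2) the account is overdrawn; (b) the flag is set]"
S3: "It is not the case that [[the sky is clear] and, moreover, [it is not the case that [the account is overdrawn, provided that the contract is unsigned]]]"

S1: This is (U iff P) iff (not (K nand W) iff L).

U iff P = True iff False = False
K nand W = True nand False = True
not (K nand W) = not True = False
not (K nand W) iff L = False iff False = True
(U iff P) iff (not (K nand W) iff L) = False iff True = False
Hence S1 is false.

S2: In symbols: (((U or not N) nand K) xor L) -> ((P -> not W) or U)

not N = not True = False
U or not N = True or False = True
(U or not N) nand K = True nand True = False
((U or not N) nand K) xor L = False xor False = False
not W = not False = True
P -> not W = False -> True = True
(P -> not W) or U = True or True = True
(((U or not N) nand K) xor L) -> ((P -> not W) or U) = False -> True = True
So S2 is true.

S3: In symbols: not (not U and not (not N -> K))

not U = not True = False
not N = not True = False
not N -> K = False -> True = True
not (not N -> K) = not True = False
not U and not (not N -> K) = False and False = False
not (not U and not (not N -> K)) = not False = True
Thus S3 is true.

True statements: 2 (S2, S3).

2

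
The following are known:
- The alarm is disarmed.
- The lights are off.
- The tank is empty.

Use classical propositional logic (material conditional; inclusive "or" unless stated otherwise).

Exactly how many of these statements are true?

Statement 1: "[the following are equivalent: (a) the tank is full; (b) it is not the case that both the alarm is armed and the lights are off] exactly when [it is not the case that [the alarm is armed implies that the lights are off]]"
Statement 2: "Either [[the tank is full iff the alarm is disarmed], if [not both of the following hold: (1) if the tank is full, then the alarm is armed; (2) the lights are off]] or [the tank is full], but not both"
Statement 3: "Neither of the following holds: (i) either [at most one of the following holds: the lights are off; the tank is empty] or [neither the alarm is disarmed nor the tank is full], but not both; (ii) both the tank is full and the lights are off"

3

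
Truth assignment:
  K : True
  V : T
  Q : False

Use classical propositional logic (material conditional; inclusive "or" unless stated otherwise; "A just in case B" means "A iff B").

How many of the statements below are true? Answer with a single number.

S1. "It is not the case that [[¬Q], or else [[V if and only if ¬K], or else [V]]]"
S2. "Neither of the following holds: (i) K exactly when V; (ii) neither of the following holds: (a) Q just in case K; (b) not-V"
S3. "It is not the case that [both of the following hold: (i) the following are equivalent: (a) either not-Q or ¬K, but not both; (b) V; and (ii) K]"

S1: Parsed as ¬(¬Q ∨ ((V ↔ ¬K) ∨ V))

¬Q = ¬F = T
¬K = ¬T = F
V ↔ ¬K = T ↔ F = F
(V ↔ ¬K) ∨ V = F ∨ T = T
¬Q ∨ ((V ↔ ¬K) ∨ V) = T ∨ T = T
¬(¬Q ∨ ((V ↔ ¬K) ∨ V)) = ¬T = F
Hence S1 is false.

S2: Parsed as (K ↔ V) ↓ ((Q ↔ K) ↓ ¬V)

K ↔ V = T ↔ T = T
Q ↔ K = F ↔ T = F
¬V = ¬T = F
(Q ↔ K) ↓ ¬V = F ↓ F = T
(K ↔ V) ↓ ((Q ↔ K) ↓ ¬V) = T ↓ T = F
Thus S2 is false.

S3: Parsed as ¬(((¬Q ⊕ ¬K) ↔ V) ∧ K)

¬Q = ¬F = T
¬K = ¬T = F
¬Q ⊕ ¬K = T ⊕ F = T
(¬Q ⊕ ¬K) ↔ V = T ↔ T = T
((¬Q ⊕ ¬K) ↔ V) ∧ K = T ∧ T = T
¬(((¬Q ⊕ ¬K) ↔ V) ∧ K) = ¬T = F
So S3 is false.

0 of the 3 statements are true (none).

0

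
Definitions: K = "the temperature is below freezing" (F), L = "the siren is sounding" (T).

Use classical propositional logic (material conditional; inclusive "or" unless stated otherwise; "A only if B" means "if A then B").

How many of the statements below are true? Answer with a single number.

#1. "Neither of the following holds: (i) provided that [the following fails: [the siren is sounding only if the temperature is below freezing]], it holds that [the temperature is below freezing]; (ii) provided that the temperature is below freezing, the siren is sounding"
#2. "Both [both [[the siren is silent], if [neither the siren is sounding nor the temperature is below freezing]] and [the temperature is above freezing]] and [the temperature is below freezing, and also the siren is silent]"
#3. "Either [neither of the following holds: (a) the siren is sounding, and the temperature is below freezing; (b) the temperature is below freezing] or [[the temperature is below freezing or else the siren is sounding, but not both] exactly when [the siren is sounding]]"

1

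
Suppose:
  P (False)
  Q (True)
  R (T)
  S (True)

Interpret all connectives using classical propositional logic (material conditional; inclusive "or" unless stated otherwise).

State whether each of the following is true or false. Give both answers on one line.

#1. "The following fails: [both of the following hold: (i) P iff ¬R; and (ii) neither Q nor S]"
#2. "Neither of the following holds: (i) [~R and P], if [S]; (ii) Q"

#1 T, #2 F

#1: In symbols: not ((P iff not R) and (Q nor S))

not R = not True = False
P iff not R = False iff False = True
Q nor S = True nor True = False
(P iff not R) and (Q nor S) = True and False = False
not ((P iff not R) and (Q nor S)) = not False = True
Hence #1 is true.

#2: This is (S -> (not R and P)) nor Q.

not R = not True = False
not R and P = False and False = False
S -> (not R and P) = True -> False = False
(S -> (not R and P)) nor Q = False nor True = False
So #2 is false.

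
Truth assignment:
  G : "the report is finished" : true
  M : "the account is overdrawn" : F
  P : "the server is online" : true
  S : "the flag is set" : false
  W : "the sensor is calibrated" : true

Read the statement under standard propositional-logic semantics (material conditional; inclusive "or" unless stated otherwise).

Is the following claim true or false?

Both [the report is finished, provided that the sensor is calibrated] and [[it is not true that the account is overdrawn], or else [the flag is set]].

true

This is (W -> G) and (not M or S).

W -> G = True -> True = True
not M = not False = True
not M or S = True or False = True
(W -> G) and (not M or S) = True and True = True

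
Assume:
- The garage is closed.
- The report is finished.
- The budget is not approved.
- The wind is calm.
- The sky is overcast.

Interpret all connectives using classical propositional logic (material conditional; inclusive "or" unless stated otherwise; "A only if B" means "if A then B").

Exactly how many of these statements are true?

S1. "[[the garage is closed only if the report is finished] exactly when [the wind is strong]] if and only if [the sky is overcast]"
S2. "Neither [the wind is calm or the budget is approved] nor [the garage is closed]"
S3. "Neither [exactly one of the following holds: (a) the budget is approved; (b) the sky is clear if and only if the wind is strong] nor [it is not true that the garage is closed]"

Let R = "the garage is closed" (True), W = "the report is finished" (True), D = "the wind is strong" (False), P = "the sky is overcast" (True), U = "the budget is approved" (False).

S1: This is ((R -> W) iff D) iff P.

R -> W = True -> True = True
(R -> W) iff D = True iff False = False
((R -> W) iff D) iff P = False iff True = False
Hence S1 is false.

S2: Parsed as (not D or U) nor R

not D = not False = True
not D or U = True or False = True
(not D or U) nor R = True nor True = False
So S2 is false.

S3: Formalization: (U xor (not P iff D)) nor not R

not P = not True = False
not P iff D = False iff False = True
U xor (not P iff D) = False xor True = True
not R = not True = False
(U xor (not P iff D)) nor not R = True nor False = False
Hence S3 is false.

0 of the 3 statements are true (none).

0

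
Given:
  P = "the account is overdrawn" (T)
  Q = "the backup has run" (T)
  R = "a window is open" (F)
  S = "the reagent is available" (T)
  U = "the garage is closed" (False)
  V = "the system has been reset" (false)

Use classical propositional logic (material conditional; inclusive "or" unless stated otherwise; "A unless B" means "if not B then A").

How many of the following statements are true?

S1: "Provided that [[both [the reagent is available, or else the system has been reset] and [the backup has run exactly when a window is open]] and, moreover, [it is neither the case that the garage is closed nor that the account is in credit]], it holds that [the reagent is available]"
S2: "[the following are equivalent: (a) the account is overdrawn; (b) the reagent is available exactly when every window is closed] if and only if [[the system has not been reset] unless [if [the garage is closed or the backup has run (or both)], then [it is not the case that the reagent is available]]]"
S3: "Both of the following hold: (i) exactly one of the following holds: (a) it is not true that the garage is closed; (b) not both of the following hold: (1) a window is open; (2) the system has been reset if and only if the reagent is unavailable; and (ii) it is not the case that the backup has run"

S1: Formalization: (((S ∨ V) ∧ (Q ↔ R)) ∧ (U ↓ ¬P)) → S

S ∨ V = T ∨ F = T
Q ↔ R = T ↔ F = F
(S ∨ V) ∧ (Q ↔ R) = T ∧ F = F
¬P = ¬T = F
U ↓ ¬P = F ↓ F = T
((S ∨ V) ∧ (Q ↔ R)) ∧ (U ↓ ¬P) = F ∧ T = F
(((S ∨ V) ∧ (Q ↔ R)) ∧ (U ↓ ¬P)) → S = F → T = T
So S1 is true.

S2: Parsed as (P ↔ (S ↔ ¬R)) ↔ (¬V ∨ ((U ∨ Q) → ¬S))

¬R = ¬F = T
S ↔ ¬R = T ↔ T = T
P ↔ (S ↔ ¬R) = T ↔ T = T
¬V = ¬F = T
U ∨ Q = F ∨ T = T
¬S = ¬T = F
(U ∨ Q) → ¬S = T → F = F
¬V ∨ ((U ∨ Q) → ¬S) = T ∨ F = T
(P ↔ (S ↔ ¬R)) ↔ (¬V ∨ ((U ∨ Q) → ¬S)) = T ↔ T = T
So S2 is true.

S3: This is (¬U ⊕ (R ↑ (V ↔ ¬S))) ∧ ¬Q.

¬U = ¬F = T
¬S = ¬T = F
V ↔ ¬S = F ↔ F = T
R ↑ (V ↔ ¬S) = F ↑ T = T
¬U ⊕ (R ↑ (V ↔ ¬S)) = T ⊕ T = F
¬Q = ¬T = F
(¬U ⊕ (R ↑ (V ↔ ¬S))) ∧ ¬Q = F ∧ F = F
Hence S3 is false.

2 of the 3 statements are true.

2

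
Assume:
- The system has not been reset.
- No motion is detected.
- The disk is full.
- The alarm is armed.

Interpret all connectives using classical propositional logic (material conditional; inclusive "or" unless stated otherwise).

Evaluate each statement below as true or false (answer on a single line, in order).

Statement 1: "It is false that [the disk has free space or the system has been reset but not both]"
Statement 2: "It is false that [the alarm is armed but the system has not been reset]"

Statement 1 true / Statement 2 false

Let N = "the disk is full" (T), K = "the system has been reset" (F), S = "the alarm is armed" (T).

Statement 1: This is ~(~N xor K).

~N = ~T = F
~N xor K = F xor F = F
~(~N xor K) = ~F = T
Hence Statement 1 is true.

Statement 2: Parsed as ~(S & ~K)

~K = ~F = T
S & ~K = T & T = T
~(S & ~K) = ~T = F
Hence Statement 2 is false.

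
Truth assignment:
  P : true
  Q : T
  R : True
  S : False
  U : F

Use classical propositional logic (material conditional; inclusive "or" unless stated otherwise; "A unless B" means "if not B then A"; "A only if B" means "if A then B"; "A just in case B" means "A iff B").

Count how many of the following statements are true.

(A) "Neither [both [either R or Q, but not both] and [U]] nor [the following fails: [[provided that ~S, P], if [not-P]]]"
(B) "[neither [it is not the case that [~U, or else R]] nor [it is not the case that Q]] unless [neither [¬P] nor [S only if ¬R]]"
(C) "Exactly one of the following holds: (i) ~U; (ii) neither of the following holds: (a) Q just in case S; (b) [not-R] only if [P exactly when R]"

3

(A): Formalization: ((R ⊕ Q) ∧ U) ↓ ¬(¬P → (¬S → P))

R ⊕ Q = T ⊕ T = F
(R ⊕ Q) ∧ U = F ∧ F = F
¬P = ¬T = F
¬S = ¬F = T
¬S → P = T → T = T
¬P → (¬S → P) = F → T = T
¬(¬P → (¬S → P)) = ¬T = F
((R ⊕ Q) ∧ U) ↓ ¬(¬P → (¬S → P)) = F ↓ F = T
So (A) is true.

(B): This is (¬(¬U ∨ R) ↓ ¬Q) ∨ (¬P ↓ (S → ¬R)).

¬U = ¬F = T
¬U ∨ R = T ∨ T = T
¬(¬U ∨ R) = ¬T = F
¬Q = ¬T = F
¬(¬U ∨ R) ↓ ¬Q = F ↓ F = T
¬P = ¬T = F
¬R = ¬T = F
S → ¬R = F → F = T
¬P ↓ (S → ¬R) = F ↓ T = F
(¬(¬U ∨ R) ↓ ¬Q) ∨ (¬P ↓ (S → ¬R)) = T ∨ F = T
Hence (B) is true.

(C): Parsed as ¬U ⊕ ((Q ↔ S) ↓ (¬R → (P ↔ R)))

¬U = ¬F = T
Q ↔ S = T ↔ F = F
¬R = ¬T = F
P ↔ R = T ↔ T = T
¬R → (P ↔ R) = F → T = T
(Q ↔ S) ↓ (¬R → (P ↔ R)) = F ↓ T = F
¬U ⊕ ((Q ↔ S) ↓ (¬R → (P ↔ R))) = T ⊕ F = T
So (C) is true.

3 of the 3 statements are true ((A), (B), (C)).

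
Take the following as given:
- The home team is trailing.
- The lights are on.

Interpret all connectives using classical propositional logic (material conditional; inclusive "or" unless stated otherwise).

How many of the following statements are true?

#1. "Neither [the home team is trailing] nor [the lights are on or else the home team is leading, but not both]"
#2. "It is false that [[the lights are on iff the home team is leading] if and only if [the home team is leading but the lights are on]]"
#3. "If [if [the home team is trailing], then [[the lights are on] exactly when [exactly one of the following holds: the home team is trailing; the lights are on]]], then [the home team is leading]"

1

Let P = "the home team is leading" (F), Q = "the lights are on" (T).

#1: In symbols: ~P nor (Q xor P)

~P = ~F = T
Q xor P = T xor F = T
~P nor (Q xor P) = T nor T = F
Thus #1 is false.

#2: In symbols: ~((Q <-> P) <-> (P & Q))

Q <-> P = T <-> F = F
P & Q = F & T = F
(Q <-> P) <-> (P & Q) = F <-> F = T
~((Q <-> P) <-> (P & Q)) = ~T = F
So #2 is false.

#3: This is (~P -> (Q <-> (~P xor Q))) -> P.

~P = ~F = T
~P = ~F = T
~P xor Q = T xor T = F
Q <-> (~P xor Q) = T <-> F = F
~P -> (Q <-> (~P xor Q)) = T -> F = F
(~P -> (Q <-> (~P xor Q))) -> P = F -> F = T
So #3 is true.

1 of the 3 statements is true.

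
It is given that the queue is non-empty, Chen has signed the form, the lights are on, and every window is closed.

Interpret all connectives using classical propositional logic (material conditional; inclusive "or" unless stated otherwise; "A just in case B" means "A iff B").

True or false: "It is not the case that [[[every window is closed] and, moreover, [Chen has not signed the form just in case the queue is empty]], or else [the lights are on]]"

Let S = "a window is open" (F), Q = "Chen has signed the form" (T), P = "the queue is empty" (F), R = "the lights are on" (T).
Parsed as ~((~S & (~Q <-> P)) | R)

~S = ~F = T
~Q = ~T = F
~Q <-> P = F <-> F = T
~S & (~Q <-> P) = T & T = T
(~S & (~Q <-> P)) | R = T | T = T
~((~S & (~Q <-> P)) | R) = ~T = F

False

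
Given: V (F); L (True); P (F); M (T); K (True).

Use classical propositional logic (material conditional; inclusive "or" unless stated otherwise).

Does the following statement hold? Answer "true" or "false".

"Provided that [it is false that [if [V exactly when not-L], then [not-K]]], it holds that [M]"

This is ~((V <-> ~L) -> ~K) -> M.

~L = ~T = F
V <-> ~L = F <-> F = T
~K = ~T = F
(V <-> ~L) -> ~K = T -> F = F
~((V <-> ~L) -> ~K) = ~F = T
~((V <-> ~L) -> ~K) -> M = T -> T = T

True.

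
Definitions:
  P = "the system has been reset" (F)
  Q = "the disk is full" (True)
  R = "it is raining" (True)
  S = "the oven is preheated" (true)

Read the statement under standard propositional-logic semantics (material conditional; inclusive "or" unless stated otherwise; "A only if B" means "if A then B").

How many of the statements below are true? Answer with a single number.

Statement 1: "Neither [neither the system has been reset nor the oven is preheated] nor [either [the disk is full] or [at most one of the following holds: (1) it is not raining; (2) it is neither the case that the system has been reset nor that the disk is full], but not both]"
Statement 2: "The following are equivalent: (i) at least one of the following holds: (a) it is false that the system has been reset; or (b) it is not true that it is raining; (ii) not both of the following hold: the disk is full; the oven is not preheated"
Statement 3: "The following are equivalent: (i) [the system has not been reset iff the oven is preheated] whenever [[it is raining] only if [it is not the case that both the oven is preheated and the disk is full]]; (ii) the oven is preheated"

3

Statement 1: This is (P nor S) nor (Q xor (not R nand (P nor Q))).

P nor S = False nor True = False
not R = not True = False
P nor Q = False nor True = False
not R nand (P nor Q) = False nand False = True
Q xor (not R nand (P nor Q)) = True xor True = False
(P nor S) nor (Q xor (not R nand (P nor Q))) = False nor False = True
So Statement 1 is true.

Statement 2: This is (not P or not R) iff (Q nand not S).

not P = not False = True
not R = not True = False
not P or not R = True or False = True
not S = not True = False
Q nand not S = True nand False = True
(not P or not R) iff (Q nand not S) = True iff True = True
So Statement 2 is true.

Statement 3: Formalization: ((R -> (S nand Q)) -> (not P iff S)) iff S

S nand Q = True nand True = False
R -> (S nand Q) = True -> False = False
not P = not False = True
not P iff S = True iff True = True
(R -> (S nand Q)) -> (not P iff S) = False -> True = True
((R -> (S nand Q)) -> (not P iff S)) iff S = True iff True = True
Hence Statement 3 is true.

3 of the 3 statements are true.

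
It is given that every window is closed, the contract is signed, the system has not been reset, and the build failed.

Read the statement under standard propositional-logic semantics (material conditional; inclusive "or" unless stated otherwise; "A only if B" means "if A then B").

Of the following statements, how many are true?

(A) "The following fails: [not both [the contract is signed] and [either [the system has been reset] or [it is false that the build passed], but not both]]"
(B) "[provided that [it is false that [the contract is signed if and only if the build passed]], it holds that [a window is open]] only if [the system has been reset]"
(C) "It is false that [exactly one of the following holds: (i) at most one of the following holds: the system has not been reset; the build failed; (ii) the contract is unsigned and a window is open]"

3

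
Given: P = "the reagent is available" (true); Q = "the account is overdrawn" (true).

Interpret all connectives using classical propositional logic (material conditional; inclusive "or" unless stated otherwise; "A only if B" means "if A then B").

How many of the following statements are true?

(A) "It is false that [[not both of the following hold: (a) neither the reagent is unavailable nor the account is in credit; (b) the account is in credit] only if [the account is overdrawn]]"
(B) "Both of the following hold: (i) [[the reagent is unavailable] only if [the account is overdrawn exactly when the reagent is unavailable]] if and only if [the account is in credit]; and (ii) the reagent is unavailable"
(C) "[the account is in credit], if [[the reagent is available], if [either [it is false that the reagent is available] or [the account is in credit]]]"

0

(A): Parsed as ~(((~P nor ~Q) nand ~Q) -> Q)

~P = ~T = F
~Q = ~T = F
~P nor ~Q = F nor F = T
~Q = ~T = F
(~P nor ~Q) nand ~Q = T nand F = T
((~P nor ~Q) nand ~Q) -> Q = T -> T = T
~(((~P nor ~Q) nand ~Q) -> Q) = ~T = F
Hence (A) is false.

(B): In symbols: ((~P -> (Q <-> ~P)) <-> ~Q) & ~P

~P = ~T = F
~P = ~T = F
Q <-> ~P = T <-> F = F
~P -> (Q <-> ~P) = F -> F = T
~Q = ~T = F
(~P -> (Q <-> ~P)) <-> ~Q = T <-> F = F
~P = ~T = F
((~P -> (Q <-> ~P)) <-> ~Q) & ~P = F & F = F
So (B) is false.

(C): Formalization: ((~P | ~Q) -> P) -> ~Q

~P = ~T = F
~Q = ~T = F
~P | ~Q = F | F = F
(~P | ~Q) -> P = F -> T = T
~Q = ~T = F
((~P | ~Q) -> P) -> ~Q = T -> F = F
Thus (C) is false.

True statements: 0 (none).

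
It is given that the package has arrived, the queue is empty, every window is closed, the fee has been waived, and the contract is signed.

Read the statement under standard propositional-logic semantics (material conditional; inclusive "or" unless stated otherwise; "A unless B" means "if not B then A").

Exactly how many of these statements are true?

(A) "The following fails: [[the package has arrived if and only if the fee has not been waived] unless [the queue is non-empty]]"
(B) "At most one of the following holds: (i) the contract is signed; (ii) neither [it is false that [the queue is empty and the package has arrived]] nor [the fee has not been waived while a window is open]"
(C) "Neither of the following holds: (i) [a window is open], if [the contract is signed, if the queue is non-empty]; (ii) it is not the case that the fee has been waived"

2

Let G = "the package has arrived" (True), M = "the fee has been waived" (True), P = "the queue is empty" (True), W = "the contract is signed" (True), S = "a window is open" (False).

(A): Formalization: not ((G iff not M) or not P)

not M = not True = False
G iff not M = True iff False = False
not P = not True = False
(G iff not M) or not P = False or False = False
not ((G iff not M) or not P) = not False = True
Hence (A) is true.

(B): Formalization: W nand (not (P and G) nor (not M and S))

P and G = True and True = True
not (P and G) = not True = False
not M = not True = False
not M and S = False and False = False
not (P and G) nor (not M and S) = False nor False = True
W nand (not (P and G) nor (not M and S)) = True nand True = False
Thus (B) is false.

(C): This is ((not P -> W) -> S) nor not M.

not P = not True = False
not P -> W = False -> True = True
(not P -> W) -> S = True -> False = False
not M = not True = False
((not P -> W) -> S) nor not M = False nor False = True
Hence (C) is true.

Count: 2.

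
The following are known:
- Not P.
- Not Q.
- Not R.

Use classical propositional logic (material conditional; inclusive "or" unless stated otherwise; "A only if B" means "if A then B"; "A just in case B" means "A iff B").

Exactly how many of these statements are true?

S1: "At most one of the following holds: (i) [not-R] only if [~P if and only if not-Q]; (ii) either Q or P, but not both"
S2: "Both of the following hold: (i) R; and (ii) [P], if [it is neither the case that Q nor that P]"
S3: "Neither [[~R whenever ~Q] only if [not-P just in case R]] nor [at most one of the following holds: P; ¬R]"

1

S1: This is (not R -> (not P iff not Q)) nand (Q xor P).

not R = not False = True
not P = not False = True
not Q = not False = True
not P iff not Q = True iff True = True
not R -> (not P iff not Q) = True -> True = True
Q xor P = False xor False = False
(not R -> (not P iff not Q)) nand (Q xor P) = True nand False = True
So S1 is true.

S2: This is R and ((Q nor P) -> P).

Q nor P = False nor False = True
(Q nor P) -> P = True -> False = False
R and ((Q nor P) -> P) = False and False = False
Hence S2 is false.

S3: In symbols: ((not Q -> not R) -> (not P iff R)) nor (P nand not R)

not Q = not False = True
not R = not False = True
not Q -> not R = True -> True = True
not P = not False = True
not P iff R = True iff False = False
(not Q -> not R) -> (not P iff R) = True -> False = False
not R = not False = True
P nand not R = False nand True = True
((not Q -> not R) -> (not P iff R)) nor (P nand not R) = False nor True = False
So S3 is false.

True statements: 1.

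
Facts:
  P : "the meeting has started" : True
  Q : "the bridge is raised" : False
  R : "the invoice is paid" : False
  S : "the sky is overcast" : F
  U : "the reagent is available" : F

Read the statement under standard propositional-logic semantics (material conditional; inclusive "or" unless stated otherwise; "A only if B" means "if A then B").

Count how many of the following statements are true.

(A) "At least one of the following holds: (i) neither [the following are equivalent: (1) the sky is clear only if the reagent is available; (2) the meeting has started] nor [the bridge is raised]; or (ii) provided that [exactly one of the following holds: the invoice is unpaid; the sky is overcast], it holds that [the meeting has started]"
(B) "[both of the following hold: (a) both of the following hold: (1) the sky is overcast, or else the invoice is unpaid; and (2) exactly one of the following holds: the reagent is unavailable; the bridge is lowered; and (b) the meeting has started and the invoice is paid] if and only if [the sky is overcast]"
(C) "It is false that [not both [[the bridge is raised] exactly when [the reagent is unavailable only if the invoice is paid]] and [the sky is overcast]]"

(A): In symbols: (((¬S → U) ↔ P) ↓ Q) ∨ ((¬R ⊕ S) → P)

¬S = ¬F = T
¬S → U = T → F = F
(¬S → U) ↔ P = F ↔ T = F
((¬S → U) ↔ P) ↓ Q = F ↓ F = T
¬R = ¬F = T
¬R ⊕ S = T ⊕ F = T
(¬R ⊕ S) → P = T → T = T
(((¬S → U) ↔ P) ↓ Q) ∨ ((¬R ⊕ S) → P) = T ∨ T = T
Thus (A) is true.

(B): In symbols: (((S ∨ ¬R) ∧ (¬U ⊕ ¬Q)) ∧ (P ∧ R)) ↔ S

¬R = ¬F = T
S ∨ ¬R = F ∨ T = T
¬U = ¬F = T
¬Q = ¬F = T
¬U ⊕ ¬Q = T ⊕ T = F
(S ∨ ¬R) ∧ (¬U ⊕ ¬Q) = T ∧ F = F
P ∧ R = T ∧ F = F
((S ∨ ¬R) ∧ (¬U ⊕ ¬Q)) ∧ (P ∧ R) = F ∧ F = F
(((S ∨ ¬R) ∧ (¬U ⊕ ¬Q)) ∧ (P ∧ R)) ↔ S = F ↔ F = T
Thus (B) is true.

(C): Parsed as ¬((Q ↔ (¬U → R)) ↑ S)

¬U = ¬F = T
¬U → R = T → F = F
Q ↔ (¬U → R) = F ↔ F = T
(Q ↔ (¬U → R)) ↑ S = T ↑ F = T
¬((Q ↔ (¬U → R)) ↑ S) = ¬T = F
Hence (C) is false.

Count: 2.

2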